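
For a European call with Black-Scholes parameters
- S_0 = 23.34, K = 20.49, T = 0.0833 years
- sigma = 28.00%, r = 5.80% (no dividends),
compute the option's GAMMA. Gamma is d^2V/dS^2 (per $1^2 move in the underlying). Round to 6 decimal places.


d1 = 1.7117128022; d2 = 1.6308999319
phi(d1) = 0.0921885916; exp(-qT) = 1.0000000000; exp(-rT) = 0.9951802524
Gamma = exp(-qT) * phi(d1) / (S * sigma * sqrt(T)) = 1.0000000000 * 0.0921885916 / (23.3400 * 0.2800 * 0.2886173938) = 0.048876

Answer: Gamma = 0.048876


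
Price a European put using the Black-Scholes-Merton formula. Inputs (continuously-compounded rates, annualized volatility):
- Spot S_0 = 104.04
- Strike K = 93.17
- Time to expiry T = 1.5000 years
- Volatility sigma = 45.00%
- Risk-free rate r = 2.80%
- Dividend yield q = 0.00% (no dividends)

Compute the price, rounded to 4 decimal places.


Answer: Price = 14.4172

Derivation:
d1 = (ln(S/K) + (r - q + 0.5*sigma^2) * T) / (sigma * sqrt(T)) = 0.55199643
d2 = d1 - sigma * sqrt(T) = 0.00086124
exp(-rT) = 0.95886978; exp(-qT) = 1.00000000
P = K * exp(-rT) * N(-d2) - S_0 * exp(-qT) * N(-d1)
N(-d1) = 0.29047540; N(-d2) = 0.49965642
P = 93.1700 * 0.95886978 * 0.49965642 - 104.0400 * 1.00000000 * 0.29047540 = 14.4172


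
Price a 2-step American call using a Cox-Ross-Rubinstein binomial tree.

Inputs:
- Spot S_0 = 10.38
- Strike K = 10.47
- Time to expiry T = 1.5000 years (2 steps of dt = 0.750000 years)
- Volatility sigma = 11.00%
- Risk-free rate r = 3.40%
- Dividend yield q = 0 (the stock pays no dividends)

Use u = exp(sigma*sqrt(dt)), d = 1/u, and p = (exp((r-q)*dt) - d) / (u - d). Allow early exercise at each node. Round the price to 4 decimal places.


Answer: Price = V(0,0) = 0.7423

Derivation:
dt = T/N = 0.750000
u = exp(sigma*sqrt(dt)) = 1.099948; d = 1/u = 0.909134
p = (exp((r-q)*dt) - d) / (u - d) = 0.611559
Discount per step: exp(-r*dt) = 0.974822
Stock lattice S(k, i) with i counting down-moves:
  k=0: S(0,0) = 10.3800
  k=1: S(1,0) = 11.4175; S(1,1) = 9.4368
  k=2: S(2,0) = 12.5586; S(2,1) = 10.3800; S(2,2) = 8.5793
Terminal payoffs V(N, i) = max(S_T - K, 0):
  V(2,0) = 2.088610; V(2,1) = 0.000000; V(2,2) = 0.000000
Backward induction: V(k, i) = exp(-r*dt) * [p * V(k+1, i) + (1-p) * V(k+1, i+1)]; then take max(V_cont, immediate exercise) for American.
  V(1,0) = exp(-r*dt) * [p*2.088610 + (1-p)*0.000000] = 1.245148; exercise = 0.947459; V(1,0) = max -> 1.245148
  V(1,1) = exp(-r*dt) * [p*0.000000 + (1-p)*0.000000] = 0.000000; exercise = 0.000000; V(1,1) = max -> 0.000000
  V(0,0) = exp(-r*dt) * [p*1.245148 + (1-p)*0.000000] = 0.742309; exercise = 0.000000; V(0,0) = max -> 0.742309


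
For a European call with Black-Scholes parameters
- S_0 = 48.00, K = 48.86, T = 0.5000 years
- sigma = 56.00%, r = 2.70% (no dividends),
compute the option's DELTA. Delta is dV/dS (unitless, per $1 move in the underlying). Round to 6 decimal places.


Answer: Delta = 0.574262

Derivation:
d1 = 0.1872366862; d2 = -0.2087431113
phi(d1) = 0.3920102383; exp(-qT) = 1.0000000000; exp(-rT) = 0.9865907163
N(d1) = 0.5742624690
Delta = exp(-qT) * N(d1) = 1.0000000000 * 0.5742624690 = 0.574262


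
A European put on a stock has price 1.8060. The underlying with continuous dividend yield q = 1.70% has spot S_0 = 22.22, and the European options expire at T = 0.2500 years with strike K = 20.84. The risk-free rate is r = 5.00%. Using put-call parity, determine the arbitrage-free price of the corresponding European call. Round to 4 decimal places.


Put-call parity: C - P = S_0 * exp(-qT) - K * exp(-rT).
S_0 * exp(-qT) = 22.2200 * 0.99575902 = 22.12576539
K * exp(-rT) = 20.8400 * 0.98757780 = 20.58112136
C = P + S*exp(-qT) - K*exp(-rT)
C = 1.8060 + 22.12576539 - 20.58112136 = 3.3506

Answer: Call price = 3.3506


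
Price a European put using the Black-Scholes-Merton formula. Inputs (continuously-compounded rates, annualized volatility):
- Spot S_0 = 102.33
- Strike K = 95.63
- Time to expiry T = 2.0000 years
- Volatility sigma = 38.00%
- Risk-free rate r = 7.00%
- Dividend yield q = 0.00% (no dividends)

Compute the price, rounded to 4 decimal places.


d1 = (ln(S/K) + (r - q + 0.5*sigma^2) * T) / (sigma * sqrt(T)) = 0.65522060
d2 = d1 - sigma * sqrt(T) = 0.11781945
exp(-rT) = 0.86935824; exp(-qT) = 1.00000000
P = K * exp(-rT) * N(-d2) - S_0 * exp(-qT) * N(-d1)
N(-d1) = 0.25616287; N(-d2) = 0.45310536
P = 95.6300 * 0.86935824 * 0.45310536 - 102.3300 * 1.00000000 * 0.25616287 = 11.4566

Answer: Price = 11.4566


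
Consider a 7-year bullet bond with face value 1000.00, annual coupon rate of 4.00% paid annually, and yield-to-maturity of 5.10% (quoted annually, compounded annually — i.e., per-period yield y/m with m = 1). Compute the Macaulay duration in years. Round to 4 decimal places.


Answer: Macaulay duration = 6.2124 years

Derivation:
Coupon per period c = face * coupon_rate / m = 40.000000
Periods per year m = 1; per-period yield y/m = 0.051000
Number of cashflows N = 7
Cashflows (t years, CF_t, discount factor 1/(1+y/m)^(m*t), PV):
  t = 1.0000: CF_t = 40.000000, DF = 0.951475, PV = 38.058991
  t = 2.0000: CF_t = 40.000000, DF = 0.905304, PV = 36.212171
  t = 3.0000: CF_t = 40.000000, DF = 0.861374, PV = 34.454967
  t = 4.0000: CF_t = 40.000000, DF = 0.819576, PV = 32.783033
  t = 5.0000: CF_t = 40.000000, DF = 0.779806, PV = 31.192229
  t = 6.0000: CF_t = 40.000000, DF = 0.741965, PV = 29.678619
  t = 7.0000: CF_t = 1040.000000, DF = 0.705961, PV = 734.199910
Price P = sum_t PV_t = 936.579921
Macaulay numerator sum_t t * PV_t:
  t * PV_t at t = 1.0000: 38.058991
  t * PV_t at t = 2.0000: 72.424341
  t * PV_t at t = 3.0000: 103.364902
  t * PV_t at t = 4.0000: 131.132131
  t * PV_t at t = 5.0000: 155.961145
  t * PV_t at t = 6.0000: 178.071717
  t * PV_t at t = 7.0000: 5139.399372
Macaulay duration D = (sum_t t * PV_t) / P = 5818.412600 / 936.579921 = 6.212404


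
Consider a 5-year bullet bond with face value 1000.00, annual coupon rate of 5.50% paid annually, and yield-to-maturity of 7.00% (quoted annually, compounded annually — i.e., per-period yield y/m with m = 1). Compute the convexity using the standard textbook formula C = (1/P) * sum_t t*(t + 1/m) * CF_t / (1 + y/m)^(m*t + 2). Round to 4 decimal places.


Answer: Convexity = 22.6480

Derivation:
Coupon per period c = face * coupon_rate / m = 55.000000
Periods per year m = 1; per-period yield y/m = 0.070000
Number of cashflows N = 5
Cashflows (t years, CF_t, discount factor 1/(1+y/m)^(m*t), PV):
  t = 1.0000: CF_t = 55.000000, DF = 0.934579, PV = 51.401869
  t = 2.0000: CF_t = 55.000000, DF = 0.873439, PV = 48.039130
  t = 3.0000: CF_t = 55.000000, DF = 0.816298, PV = 44.896383
  t = 4.0000: CF_t = 55.000000, DF = 0.762895, PV = 41.959237
  t = 5.0000: CF_t = 1055.000000, DF = 0.712986, PV = 752.200419
Price P = sum_t PV_t = 938.497038
Convexity numerator sum_t t*(t + 1/m) * CF_t / (1+y/m)^(m*t + 2):
  t = 1.0000: term = 89.792766
  t = 2.0000: term = 251.755420
  t = 3.0000: term = 470.570878
  t = 4.0000: term = 732.976446
  t = 5.0000: term = 19710.029331
Convexity = (1/P) * sum = 21255.124842 / 938.497038 = 22.648047


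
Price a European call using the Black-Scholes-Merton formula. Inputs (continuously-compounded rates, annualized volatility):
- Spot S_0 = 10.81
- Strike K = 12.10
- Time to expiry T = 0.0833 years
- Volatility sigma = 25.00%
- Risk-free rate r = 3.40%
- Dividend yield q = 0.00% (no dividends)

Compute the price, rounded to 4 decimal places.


Answer: Price = 0.0229

Derivation:
d1 = (ln(S/K) + (r - q + 0.5*sigma^2) * T) / (sigma * sqrt(T)) = -1.48706902
d2 = d1 - sigma * sqrt(T) = -1.55922336
exp(-rT) = 0.99717181; exp(-qT) = 1.00000000
C = S_0 * exp(-qT) * N(d1) - K * exp(-rT) * N(d2)
N(d1) = 0.06849829; N(d2) = 0.05947176
C = 10.8100 * 1.00000000 * 0.06849829 - 12.1000 * 0.99717181 * 0.05947176 = 0.0229


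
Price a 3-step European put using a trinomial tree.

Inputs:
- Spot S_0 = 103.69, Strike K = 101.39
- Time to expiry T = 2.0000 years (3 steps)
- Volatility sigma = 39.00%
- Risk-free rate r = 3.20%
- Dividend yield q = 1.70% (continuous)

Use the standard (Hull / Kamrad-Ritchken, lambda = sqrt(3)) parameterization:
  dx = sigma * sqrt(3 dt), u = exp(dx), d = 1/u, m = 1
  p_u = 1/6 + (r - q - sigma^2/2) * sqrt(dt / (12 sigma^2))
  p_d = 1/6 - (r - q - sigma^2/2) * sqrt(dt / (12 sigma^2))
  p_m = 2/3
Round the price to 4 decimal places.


Answer: Price = V(0,0) = 17.0886

Derivation:
dt = T/N = 0.666667; dx = sigma*sqrt(3*dt) = 0.551543
u = exp(dx) = 1.735930; d = 1/u = 0.576060
p_u = 0.129770, p_m = 0.666667, p_d = 0.203563
Discount per step: exp(-r*dt) = 0.978893
Stock lattice S(k, j) with j the centered position index:
  k=0: S(0,+0) = 103.6900
  k=1: S(1,-1) = 59.7317; S(1,+0) = 103.6900; S(1,+1) = 179.9986
  k=2: S(2,-2) = 34.4090; S(2,-1) = 59.7317; S(2,+0) = 103.6900; S(2,+1) = 179.9986; S(2,+2) = 312.4649
  k=3: S(3,-3) = 19.8217; S(3,-2) = 34.4090; S(3,-1) = 59.7317; S(3,+0) = 103.6900; S(3,+1) = 179.9986; S(3,+2) = 312.4649; S(3,+3) = 542.4173
Terminal payoffs V(N, j) = max(K - S_T, 0):
  V(3,-3) = 81.568329; V(3,-2) = 66.980968; V(3,-1) = 41.658329; V(3,+0) = 0.000000; V(3,+1) = 0.000000; V(3,+2) = 0.000000; V(3,+3) = 0.000000
Backward induction: V(k, j) = exp(-r*dt) * [p_u * V(k+1, j+1) + p_m * V(k+1, j) + p_d * V(k+1, j-1)]
  V(2,-2) = exp(-r*dt) * [p_u*41.658329 + p_m*66.980968 + p_d*81.568329] = 65.257184
  V(2,-1) = exp(-r*dt) * [p_u*0.000000 + p_m*41.658329 + p_d*66.980968] = 40.533080
  V(2,+0) = exp(-r*dt) * [p_u*0.000000 + p_m*0.000000 + p_d*41.658329] = 8.301107
  V(2,+1) = exp(-r*dt) * [p_u*0.000000 + p_m*0.000000 + p_d*0.000000] = 0.000000
  V(2,+2) = exp(-r*dt) * [p_u*0.000000 + p_m*0.000000 + p_d*0.000000] = 0.000000
  V(1,-1) = exp(-r*dt) * [p_u*8.301107 + p_m*40.533080 + p_d*65.257184] = 40.509754
  V(1,+0) = exp(-r*dt) * [p_u*0.000000 + p_m*8.301107 + p_d*40.533080] = 13.494145
  V(1,+1) = exp(-r*dt) * [p_u*0.000000 + p_m*0.000000 + p_d*8.301107] = 1.654132
  V(0,+0) = exp(-r*dt) * [p_u*1.654132 + p_m*13.494145 + p_d*40.509754] = 17.088573


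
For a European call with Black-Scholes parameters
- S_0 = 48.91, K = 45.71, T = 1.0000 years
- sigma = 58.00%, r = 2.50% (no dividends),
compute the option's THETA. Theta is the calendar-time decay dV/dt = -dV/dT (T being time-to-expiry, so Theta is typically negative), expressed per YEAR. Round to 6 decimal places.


d1 = 0.4497668659; d2 = -0.1302331341
phi(d1) = 0.3605647777; exp(-qT) = 1.0000000000; exp(-rT) = 0.9753099120
Theta = -S*exp(-qT)*phi(d1)*sigma/(2*sqrt(T)) - r*K*exp(-rT)*N(d2) + q*S*exp(-qT)*N(d1)
N(d1) = 0.6735607242; N(d2) = 0.4481909903; sqrt(T) = 1.0000000000
Term 1 = -48.9100 * 1.0000000000 * 0.3605647777 * 0.5800 / (2 * 1.0000000000) = -5.1142147504
Term 2 = -0.0250 * 45.7100 * 0.9753099120 * 0.4481909903 = -0.4995247255
Term 3 = 0 (no dividend yield, q = 0)
Theta = -5.1142147504 + (-0.4995247255) + (0.0000000000) = -5.613739

Answer: Theta = -5.613739


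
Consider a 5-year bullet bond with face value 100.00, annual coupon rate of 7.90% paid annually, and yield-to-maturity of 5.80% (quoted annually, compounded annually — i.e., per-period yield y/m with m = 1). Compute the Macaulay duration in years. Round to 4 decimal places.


Answer: Macaulay duration = 4.3509 years

Derivation:
Coupon per period c = face * coupon_rate / m = 7.900000
Periods per year m = 1; per-period yield y/m = 0.058000
Number of cashflows N = 5
Cashflows (t years, CF_t, discount factor 1/(1+y/m)^(m*t), PV):
  t = 1.0000: CF_t = 7.900000, DF = 0.945180, PV = 7.466919
  t = 2.0000: CF_t = 7.900000, DF = 0.893364, PV = 7.057579
  t = 3.0000: CF_t = 7.900000, DF = 0.844390, PV = 6.670680
  t = 4.0000: CF_t = 7.900000, DF = 0.798100, PV = 6.304990
  t = 5.0000: CF_t = 107.900000, DF = 0.754348, PV = 81.394134
Price P = sum_t PV_t = 108.894302
Macaulay numerator sum_t t * PV_t:
  t * PV_t at t = 1.0000: 7.466919
  t * PV_t at t = 2.0000: 14.115158
  t * PV_t at t = 3.0000: 20.012039
  t * PV_t at t = 4.0000: 25.219961
  t * PV_t at t = 5.0000: 406.970669
Macaulay duration D = (sum_t t * PV_t) / P = 473.784747 / 108.894302 = 4.350868


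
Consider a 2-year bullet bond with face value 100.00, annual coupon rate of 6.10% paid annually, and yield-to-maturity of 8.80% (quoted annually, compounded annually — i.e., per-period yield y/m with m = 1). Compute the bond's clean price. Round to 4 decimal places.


Coupon per period c = face * coupon_rate / m = 6.100000
Periods per year m = 1; per-period yield y/m = 0.088000
Number of cashflows N = 2
Cashflows (t years, CF_t, discount factor 1/(1+y/m)^(m*t), PV):
  t = 1.0000: CF_t = 6.100000, DF = 0.919118, PV = 5.606618
  t = 2.0000: CF_t = 106.100000, DF = 0.844777, PV = 89.630866
Price P = sum_t PV_t = 95.237484

Answer: Price = 95.2375


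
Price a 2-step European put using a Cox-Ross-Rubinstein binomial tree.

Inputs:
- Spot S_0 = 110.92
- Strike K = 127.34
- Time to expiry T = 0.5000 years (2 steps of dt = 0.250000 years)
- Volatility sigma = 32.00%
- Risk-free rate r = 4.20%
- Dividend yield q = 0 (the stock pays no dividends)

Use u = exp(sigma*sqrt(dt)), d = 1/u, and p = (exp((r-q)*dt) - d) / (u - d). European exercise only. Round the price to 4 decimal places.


Answer: Price = V(0,0) = 19.8198

Derivation:
dt = T/N = 0.250000
u = exp(sigma*sqrt(dt)) = 1.173511; d = 1/u = 0.852144
p = (exp((r-q)*dt) - d) / (u - d) = 0.492930
Discount per step: exp(-r*dt) = 0.989555
Stock lattice S(k, i) with i counting down-moves:
  k=0: S(0,0) = 110.9200
  k=1: S(1,0) = 130.1658; S(1,1) = 94.5198
  k=2: S(2,0) = 152.7510; S(2,1) = 110.9200; S(2,2) = 80.5445
Terminal payoffs V(N, i) = max(K - S_T, 0):
  V(2,0) = 0.000000; V(2,1) = 16.420000; V(2,2) = 46.795549
Backward induction: V(k, i) = exp(-r*dt) * [p * V(k+1, i) + (1-p) * V(k+1, i+1)].
  V(1,0) = exp(-r*dt) * [p*0.000000 + (1-p)*16.420000] = 8.239120
  V(1,1) = exp(-r*dt) * [p*16.420000 + (1-p)*46.795549] = 31.490136
  V(0,0) = exp(-r*dt) * [p*8.239120 + (1-p)*31.490136] = 19.819805


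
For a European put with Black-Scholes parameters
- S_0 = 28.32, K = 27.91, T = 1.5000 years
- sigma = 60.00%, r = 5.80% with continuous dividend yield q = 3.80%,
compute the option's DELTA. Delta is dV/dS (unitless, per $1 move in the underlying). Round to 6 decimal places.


d1 = 0.4280935410; d2 = -0.3067533819
phi(d1) = 0.3640112253; exp(-qT) = 0.9445940694; exp(-rT) = 0.9166770956
N(-d1) = 0.3342915095
Delta = -exp(-qT) * N(-d1) = -0.9445940694 * 0.3342915095 = -0.315770

Answer: Delta = -0.315770


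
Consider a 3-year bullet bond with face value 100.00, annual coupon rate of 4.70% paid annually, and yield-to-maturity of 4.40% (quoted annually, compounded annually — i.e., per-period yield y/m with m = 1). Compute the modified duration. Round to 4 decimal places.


Answer: Modified duration = 2.7471

Derivation:
Coupon per period c = face * coupon_rate / m = 4.700000
Periods per year m = 1; per-period yield y/m = 0.044000
Number of cashflows N = 3
Cashflows (t years, CF_t, discount factor 1/(1+y/m)^(m*t), PV):
  t = 1.0000: CF_t = 4.700000, DF = 0.957854, PV = 4.501916
  t = 2.0000: CF_t = 4.700000, DF = 0.917485, PV = 4.312180
  t = 3.0000: CF_t = 104.700000, DF = 0.878817, PV = 92.012151
Price P = sum_t PV_t = 100.826247
First compute Macaulay numerator sum_t t * PV_t:
  t * PV_t at t = 1.0000: 4.501916
  t * PV_t at t = 2.0000: 8.624360
  t * PV_t at t = 3.0000: 276.036454
Macaulay duration D = 289.162730 / 100.826247 = 2.867931
Modified duration = D / (1 + y/m) = 2.867931 / (1 + 0.044000) = 2.747060


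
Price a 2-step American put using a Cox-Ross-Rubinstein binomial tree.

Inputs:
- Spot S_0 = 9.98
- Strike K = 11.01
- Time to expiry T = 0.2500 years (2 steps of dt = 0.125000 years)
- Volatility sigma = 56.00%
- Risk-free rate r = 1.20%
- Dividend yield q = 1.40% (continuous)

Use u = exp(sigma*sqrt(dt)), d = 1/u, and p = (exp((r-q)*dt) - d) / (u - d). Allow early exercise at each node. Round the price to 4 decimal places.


dt = T/N = 0.125000
u = exp(sigma*sqrt(dt)) = 1.218950; d = 1/u = 0.820378
p = (exp((r-q)*dt) - d) / (u - d) = 0.450036
Discount per step: exp(-r*dt) = 0.998501
Stock lattice S(k, i) with i counting down-moves:
  k=0: S(0,0) = 9.9800
  k=1: S(1,0) = 12.1651; S(1,1) = 8.1874
  k=2: S(2,0) = 14.8287; S(2,1) = 9.9800; S(2,2) = 6.7167
Terminal payoffs V(N, i) = max(K - S_T, 0):
  V(2,0) = 0.000000; V(2,1) = 1.030000; V(2,2) = 4.293257
Backward induction: V(k, i) = exp(-r*dt) * [p * V(k+1, i) + (1-p) * V(k+1, i+1)]; then take max(V_cont, immediate exercise) for American.
  V(1,0) = exp(-r*dt) * [p*0.000000 + (1-p)*1.030000] = 0.565613; exercise = 0.000000; V(1,0) = max -> 0.565613
  V(1,1) = exp(-r*dt) * [p*1.030000 + (1-p)*4.293257] = 2.820439; exercise = 2.822626; V(1,1) = max -> 2.822626
  V(0,0) = exp(-r*dt) * [p*0.565613 + (1-p)*2.822626] = 1.804180; exercise = 1.030000; V(0,0) = max -> 1.804180

Answer: Price = V(0,0) = 1.8042


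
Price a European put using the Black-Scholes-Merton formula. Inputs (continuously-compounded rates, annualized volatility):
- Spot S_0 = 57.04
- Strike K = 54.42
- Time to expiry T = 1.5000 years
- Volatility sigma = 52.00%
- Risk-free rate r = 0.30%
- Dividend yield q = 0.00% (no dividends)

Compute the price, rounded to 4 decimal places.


Answer: Price = 12.5050

Derivation:
d1 = (ln(S/K) + (r - q + 0.5*sigma^2) * T) / (sigma * sqrt(T)) = 0.39933127
d2 = d1 - sigma * sqrt(T) = -0.23753606
exp(-rT) = 0.99551011; exp(-qT) = 1.00000000
P = K * exp(-rT) * N(-d2) - S_0 * exp(-qT) * N(-d1)
N(-d1) = 0.34482456; N(-d2) = 0.59387953
P = 54.4200 * 0.99551011 * 0.59387953 - 57.0400 * 1.00000000 * 0.34482456 = 12.5050


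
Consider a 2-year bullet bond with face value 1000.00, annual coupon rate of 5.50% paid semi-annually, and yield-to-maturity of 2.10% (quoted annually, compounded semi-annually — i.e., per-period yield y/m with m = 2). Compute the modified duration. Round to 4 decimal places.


Answer: Modified duration = 1.9040

Derivation:
Coupon per period c = face * coupon_rate / m = 27.500000
Periods per year m = 2; per-period yield y/m = 0.010500
Number of cashflows N = 4
Cashflows (t years, CF_t, discount factor 1/(1+y/m)^(m*t), PV):
  t = 0.5000: CF_t = 27.500000, DF = 0.989609, PV = 27.214250
  t = 1.0000: CF_t = 27.500000, DF = 0.979326, PV = 26.931470
  t = 1.5000: CF_t = 27.500000, DF = 0.969150, PV = 26.651628
  t = 2.0000: CF_t = 1027.500000, DF = 0.959080, PV = 985.454459
Price P = sum_t PV_t = 1066.251808
First compute Macaulay numerator sum_t t * PV_t:
  t * PV_t at t = 0.5000: 13.607125
  t * PV_t at t = 1.0000: 26.931470
  t * PV_t at t = 1.5000: 39.977442
  t * PV_t at t = 2.0000: 1970.908919
Macaulay duration D = 2051.424956 / 1066.251808 = 1.923959
Modified duration = D / (1 + y/m) = 1.923959 / (1 + 0.010500) = 1.903968


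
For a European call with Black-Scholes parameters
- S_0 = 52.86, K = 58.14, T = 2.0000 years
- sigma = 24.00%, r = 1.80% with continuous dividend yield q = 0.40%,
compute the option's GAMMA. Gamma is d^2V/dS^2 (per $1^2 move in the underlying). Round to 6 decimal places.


d1 = -0.0283048538; d2 = -0.3677161088
phi(d1) = 0.3987825032; exp(-qT) = 0.9920319148; exp(-rT) = 0.9646402935
Gamma = exp(-qT) * phi(d1) / (S * sigma * sqrt(T)) = 0.9920319148 * 0.3987825032 / (52.8600 * 0.2400 * 1.4142135624) = 0.022050

Answer: Gamma = 0.022050


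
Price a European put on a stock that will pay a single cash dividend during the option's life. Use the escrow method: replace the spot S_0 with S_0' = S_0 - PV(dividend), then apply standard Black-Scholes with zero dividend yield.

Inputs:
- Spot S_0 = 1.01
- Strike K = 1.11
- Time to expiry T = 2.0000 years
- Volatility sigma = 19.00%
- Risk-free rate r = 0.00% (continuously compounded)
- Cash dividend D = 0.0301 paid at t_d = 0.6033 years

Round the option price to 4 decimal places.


PV(D) = D * exp(-r * t_d) = 0.0301 * 1.00000000 = 0.03010000
S_0' = S_0 - PV(D) = 1.0100 - 0.03010000 = 0.97990000
d1 = (ln(S_0'/K) + (r + sigma^2/2)*T) / (sigma*sqrt(T)) = -0.32960394
d2 = d1 - sigma*sqrt(T) = -0.59830452
exp(-rT) = 1.00000000
N(-d1) = 0.62915038; N(-d2) = 0.72518162
P = K * exp(-rT) * N(-d2) - S_0' * N(-d1) = 1.1100 * 1.00000000 * 0.72518162 - 0.97990000 * 0.62915038 = 0.1884

Answer: Price = 0.1884


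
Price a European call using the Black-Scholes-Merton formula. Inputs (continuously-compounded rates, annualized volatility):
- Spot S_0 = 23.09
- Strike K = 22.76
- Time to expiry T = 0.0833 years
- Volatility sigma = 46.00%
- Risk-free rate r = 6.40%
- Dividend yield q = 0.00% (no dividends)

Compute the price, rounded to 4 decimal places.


Answer: Price = 1.4490

Derivation:
d1 = (ln(S/K) + (r - q + 0.5*sigma^2) * T) / (sigma * sqrt(T)) = 0.21496305
d2 = d1 - sigma * sqrt(T) = 0.08219905
exp(-rT) = 0.99468299; exp(-qT) = 1.00000000
C = S_0 * exp(-qT) * N(d1) - K * exp(-rT) * N(d2)
N(d1) = 0.58510194; N(d2) = 0.53275578
C = 23.0900 * 1.00000000 * 0.58510194 - 22.7600 * 0.99468299 * 0.53275578 = 1.4490


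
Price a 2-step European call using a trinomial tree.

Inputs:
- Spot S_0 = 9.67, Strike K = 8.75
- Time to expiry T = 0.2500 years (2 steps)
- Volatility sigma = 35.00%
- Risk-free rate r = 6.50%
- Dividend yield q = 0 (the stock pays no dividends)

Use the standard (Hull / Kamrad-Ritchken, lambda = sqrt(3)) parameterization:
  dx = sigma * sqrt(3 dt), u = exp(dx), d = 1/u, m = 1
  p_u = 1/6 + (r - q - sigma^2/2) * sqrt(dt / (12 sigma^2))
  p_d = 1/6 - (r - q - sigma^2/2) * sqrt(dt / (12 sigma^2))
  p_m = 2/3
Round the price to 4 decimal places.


dt = T/N = 0.125000; dx = sigma*sqrt(3*dt) = 0.214330
u = exp(dx) = 1.239032; d = 1/u = 0.807082
p_u = 0.167760, p_m = 0.666667, p_d = 0.165573
Discount per step: exp(-r*dt) = 0.991908
Stock lattice S(k, j) with j the centered position index:
  k=0: S(0,+0) = 9.6700
  k=1: S(1,-1) = 7.8045; S(1,+0) = 9.6700; S(1,+1) = 11.9814
  k=2: S(2,-2) = 6.2989; S(2,-1) = 7.8045; S(2,+0) = 9.6700; S(2,+1) = 11.9814; S(2,+2) = 14.8454
Terminal payoffs V(N, j) = max(S_T - K, 0):
  V(2,-2) = 0.000000; V(2,-1) = 0.000000; V(2,+0) = 0.920000; V(2,+1) = 3.231439; V(2,+2) = 6.095385
Backward induction: V(k, j) = exp(-r*dt) * [p_u * V(k+1, j+1) + p_m * V(k+1, j) + p_d * V(k+1, j-1)]
  V(1,-1) = exp(-r*dt) * [p_u*0.920000 + p_m*0.000000 + p_d*0.000000] = 0.153090
  V(1,+0) = exp(-r*dt) * [p_u*3.231439 + p_m*0.920000 + p_d*0.000000] = 1.146090
  V(1,+1) = exp(-r*dt) * [p_u*6.095385 + p_m*3.231439 + p_d*0.920000] = 3.302242
  V(0,+0) = exp(-r*dt) * [p_u*3.302242 + p_m*1.146090 + p_d*0.153090] = 1.332522

Answer: Price = V(0,0) = 1.3325


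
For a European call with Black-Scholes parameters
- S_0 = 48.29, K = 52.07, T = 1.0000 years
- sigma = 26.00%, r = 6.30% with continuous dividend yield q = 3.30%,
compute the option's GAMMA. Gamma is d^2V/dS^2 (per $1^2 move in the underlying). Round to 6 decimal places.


d1 = -0.0444787203; d2 = -0.3044787203
phi(d1) = 0.3985478505; exp(-qT) = 0.9675385596; exp(-rT) = 0.9389434737
Gamma = exp(-qT) * phi(d1) / (S * sigma * sqrt(T)) = 0.9675385596 * 0.3985478505 / (48.2900 * 0.2600 * 1.0000000000) = 0.030713

Answer: Gamma = 0.030713


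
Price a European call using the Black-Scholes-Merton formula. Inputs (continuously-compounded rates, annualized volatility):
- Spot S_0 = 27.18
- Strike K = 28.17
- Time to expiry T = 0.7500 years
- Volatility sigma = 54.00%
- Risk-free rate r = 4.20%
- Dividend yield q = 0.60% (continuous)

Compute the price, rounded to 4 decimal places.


d1 = (ln(S/K) + (r - q + 0.5*sigma^2) * T) / (sigma * sqrt(T)) = 0.21506047
d2 = d1 - sigma * sqrt(T) = -0.25259325
exp(-rT) = 0.96899096; exp(-qT) = 0.99551011
C = S_0 * exp(-qT) * N(d1) - K * exp(-rT) * N(d2)
N(d1) = 0.58513991; N(d2) = 0.40029127
C = 27.1800 * 0.99551011 * 0.58513991 - 28.1700 * 0.96899096 * 0.40029127 = 4.9062

Answer: Price = 4.9062


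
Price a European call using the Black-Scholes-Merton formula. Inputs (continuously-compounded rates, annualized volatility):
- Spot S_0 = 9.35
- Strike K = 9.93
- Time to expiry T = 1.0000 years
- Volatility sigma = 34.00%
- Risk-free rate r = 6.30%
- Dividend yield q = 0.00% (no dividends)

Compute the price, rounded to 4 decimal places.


d1 = (ln(S/K) + (r - q + 0.5*sigma^2) * T) / (sigma * sqrt(T)) = 0.17828196
d2 = d1 - sigma * sqrt(T) = -0.16171804
exp(-rT) = 0.93894347; exp(-qT) = 1.00000000
C = S_0 * exp(-qT) * N(d1) - K * exp(-rT) * N(d2)
N(d1) = 0.57074923; N(d2) = 0.43576395
C = 9.3500 * 1.00000000 * 0.57074923 - 9.9300 * 0.93894347 * 0.43576395 = 1.2736

Answer: Price = 1.2736


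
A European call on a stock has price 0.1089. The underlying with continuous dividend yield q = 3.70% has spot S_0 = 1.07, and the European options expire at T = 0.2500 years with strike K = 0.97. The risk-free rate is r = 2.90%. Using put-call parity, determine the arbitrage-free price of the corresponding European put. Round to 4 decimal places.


Put-call parity: C - P = S_0 * exp(-qT) - K * exp(-rT).
S_0 * exp(-qT) = 1.0700 * 0.99079265 = 1.06014814
K * exp(-rT) = 0.9700 * 0.99277622 = 0.96299293
P = C - S*exp(-qT) + K*exp(-rT)
P = 0.1089 - 1.06014814 + 0.96299293 = 0.0117

Answer: Put price = 0.0117


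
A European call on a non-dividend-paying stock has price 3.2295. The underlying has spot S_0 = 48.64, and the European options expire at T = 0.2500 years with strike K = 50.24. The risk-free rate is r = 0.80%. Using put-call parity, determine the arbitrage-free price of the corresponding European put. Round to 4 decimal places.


Put-call parity: C - P = S_0 * exp(-qT) - K * exp(-rT).
S_0 * exp(-qT) = 48.6400 * 1.00000000 = 48.64000000
K * exp(-rT) = 50.2400 * 0.99800200 = 50.13962041
P = C - S*exp(-qT) + K*exp(-rT)
P = 3.2295 - 48.64000000 + 50.13962041 = 4.7291

Answer: Put price = 4.7291


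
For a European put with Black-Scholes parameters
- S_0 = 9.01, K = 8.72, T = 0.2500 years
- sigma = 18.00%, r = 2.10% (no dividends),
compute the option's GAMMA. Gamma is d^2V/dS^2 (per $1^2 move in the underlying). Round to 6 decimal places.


d1 = 0.4668425967; d2 = 0.3768425967
phi(d1) = 0.3577540506; exp(-qT) = 1.0000000000; exp(-rT) = 0.9947637572
Gamma = exp(-qT) * phi(d1) / (S * sigma * sqrt(T)) = 1.0000000000 * 0.3577540506 / (9.0100 * 0.1800 * 0.5000000000) = 0.441181

Answer: Gamma = 0.441181


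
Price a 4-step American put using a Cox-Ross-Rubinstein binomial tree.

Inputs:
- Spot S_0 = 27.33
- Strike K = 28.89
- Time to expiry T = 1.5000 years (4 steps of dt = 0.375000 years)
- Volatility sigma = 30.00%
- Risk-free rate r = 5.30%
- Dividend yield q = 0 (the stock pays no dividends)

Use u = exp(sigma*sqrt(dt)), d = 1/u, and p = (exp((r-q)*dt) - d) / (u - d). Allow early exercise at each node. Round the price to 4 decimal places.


dt = T/N = 0.375000
u = exp(sigma*sqrt(dt)) = 1.201669; d = 1/u = 0.832176
p = (exp((r-q)*dt) - d) / (u - d) = 0.508529
Discount per step: exp(-r*dt) = 0.980321
Stock lattice S(k, i) with i counting down-moves:
  k=0: S(0,0) = 27.3300
  k=1: S(1,0) = 32.8416; S(1,1) = 22.7434
  k=2: S(2,0) = 39.4648; S(2,1) = 27.3300; S(2,2) = 18.9265
  k=3: S(3,0) = 47.4236; S(3,1) = 32.8416; S(3,2) = 22.7434; S(3,3) = 15.7501
  k=4: S(4,0) = 56.9875; S(4,1) = 39.4648; S(4,2) = 27.3300; S(4,3) = 18.9265; S(4,4) = 13.1069
Terminal payoffs V(N, i) = max(K - S_T, 0):
  V(4,0) = 0.000000; V(4,1) = 0.000000; V(4,2) = 1.560000; V(4,3) = 9.963529; V(4,4) = 15.783110
Backward induction: V(k, i) = exp(-r*dt) * [p * V(k+1, i) + (1-p) * V(k+1, i+1)]; then take max(V_cont, immediate exercise) for American.
  V(3,0) = exp(-r*dt) * [p*0.000000 + (1-p)*0.000000] = 0.000000; exercise = 0.000000; V(3,0) = max -> 0.000000
  V(3,1) = exp(-r*dt) * [p*0.000000 + (1-p)*1.560000] = 0.751608; exercise = 0.000000; V(3,1) = max -> 0.751608
  V(3,2) = exp(-r*dt) * [p*1.560000 + (1-p)*9.963529] = 5.578119; exercise = 6.146639; V(3,2) = max -> 6.146639
  V(3,3) = exp(-r*dt) * [p*9.963529 + (1-p)*15.783110] = 12.571331; exercise = 13.139851; V(3,3) = max -> 13.139851
  V(2,0) = exp(-r*dt) * [p*0.000000 + (1-p)*0.751608] = 0.362124; exercise = 0.000000; V(2,0) = max -> 0.362124
  V(2,1) = exp(-r*dt) * [p*0.751608 + (1-p)*6.146639] = 3.336142; exercise = 1.560000; V(2,1) = max -> 3.336142
  V(2,2) = exp(-r*dt) * [p*6.146639 + (1-p)*13.139851] = 9.395008; exercise = 9.963529; V(2,2) = max -> 9.963529
  V(1,0) = exp(-r*dt) * [p*0.362124 + (1-p)*3.336142] = 1.787879; exercise = 0.000000; V(1,0) = max -> 1.787879
  V(1,1) = exp(-r*dt) * [p*3.336142 + (1-p)*9.963529] = 6.463564; exercise = 6.146639; V(1,1) = max -> 6.463564
  V(0,0) = exp(-r*dt) * [p*1.787879 + (1-p)*6.463564] = 4.005439; exercise = 1.560000; V(0,0) = max -> 4.005439

Answer: Price = V(0,0) = 4.0054


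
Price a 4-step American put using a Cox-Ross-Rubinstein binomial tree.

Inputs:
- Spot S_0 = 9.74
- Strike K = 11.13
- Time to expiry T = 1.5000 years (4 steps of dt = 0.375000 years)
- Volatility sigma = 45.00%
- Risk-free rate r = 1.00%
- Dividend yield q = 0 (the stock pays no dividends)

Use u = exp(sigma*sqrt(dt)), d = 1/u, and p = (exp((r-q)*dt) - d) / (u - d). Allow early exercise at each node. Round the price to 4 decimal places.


Answer: Price = V(0,0) = 2.9985

Derivation:
dt = T/N = 0.375000
u = exp(sigma*sqrt(dt)) = 1.317278; d = 1/u = 0.759141
p = (exp((r-q)*dt) - d) / (u - d) = 0.438272
Discount per step: exp(-r*dt) = 0.996257
Stock lattice S(k, i) with i counting down-moves:
  k=0: S(0,0) = 9.7400
  k=1: S(1,0) = 12.8303; S(1,1) = 7.3940
  k=2: S(2,0) = 16.9011; S(2,1) = 9.7400; S(2,2) = 5.6131
  k=3: S(3,0) = 22.2634; S(3,1) = 12.8303; S(3,2) = 7.3940; S(3,3) = 4.2611
  k=4: S(4,0) = 29.3271; S(4,1) = 16.9011; S(4,2) = 9.7400; S(4,3) = 5.6131; S(4,4) = 3.2348
Terminal payoffs V(N, i) = max(K - S_T, 0):
  V(4,0) = 0.000000; V(4,1) = 0.000000; V(4,2) = 1.390000; V(4,3) = 5.516884; V(4,4) = 7.895188
Backward induction: V(k, i) = exp(-r*dt) * [p * V(k+1, i) + (1-p) * V(k+1, i+1)]; then take max(V_cont, immediate exercise) for American.
  V(3,0) = exp(-r*dt) * [p*0.000000 + (1-p)*0.000000] = 0.000000; exercise = 0.000000; V(3,0) = max -> 0.000000
  V(3,1) = exp(-r*dt) * [p*0.000000 + (1-p)*1.390000] = 0.777879; exercise = 0.000000; V(3,1) = max -> 0.777879
  V(3,2) = exp(-r*dt) * [p*1.390000 + (1-p)*5.516884] = 3.694306; exercise = 3.735966; V(3,2) = max -> 3.735966
  V(3,3) = exp(-r*dt) * [p*5.516884 + (1-p)*7.895188] = 6.827194; exercise = 6.868853; V(3,3) = max -> 6.868853
  V(2,0) = exp(-r*dt) * [p*0.000000 + (1-p)*0.777879] = 0.435321; exercise = 0.000000; V(2,0) = max -> 0.435321
  V(2,1) = exp(-r*dt) * [p*0.777879 + (1-p)*3.735966] = 2.430388; exercise = 1.390000; V(2,1) = max -> 2.430388
  V(2,2) = exp(-r*dt) * [p*3.735966 + (1-p)*6.868853] = 5.475225; exercise = 5.516884; V(2,2) = max -> 5.516884
  V(1,0) = exp(-r*dt) * [p*0.435321 + (1-p)*2.430388] = 1.550181; exercise = 0.000000; V(1,0) = max -> 1.550181
  V(1,1) = exp(-r*dt) * [p*2.430388 + (1-p)*5.516884] = 4.148572; exercise = 3.735966; V(1,1) = max -> 4.148572
  V(0,0) = exp(-r*dt) * [p*1.550181 + (1-p)*4.148572] = 2.998504; exercise = 1.390000; V(0,0) = max -> 2.998504


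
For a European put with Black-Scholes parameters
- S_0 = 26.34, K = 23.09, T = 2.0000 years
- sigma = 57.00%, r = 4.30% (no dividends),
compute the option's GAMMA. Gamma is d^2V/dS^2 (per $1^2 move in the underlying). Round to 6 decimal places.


Answer: Gamma = 0.014980

Derivation:
d1 = 0.6731024787; d2 = -0.1329992518
phi(d1) = 0.3180737494; exp(-qT) = 1.0000000000; exp(-rT) = 0.9175942312
Gamma = exp(-qT) * phi(d1) / (S * sigma * sqrt(T)) = 1.0000000000 * 0.3180737494 / (26.3400 * 0.5700 * 1.4142135624) = 0.014980


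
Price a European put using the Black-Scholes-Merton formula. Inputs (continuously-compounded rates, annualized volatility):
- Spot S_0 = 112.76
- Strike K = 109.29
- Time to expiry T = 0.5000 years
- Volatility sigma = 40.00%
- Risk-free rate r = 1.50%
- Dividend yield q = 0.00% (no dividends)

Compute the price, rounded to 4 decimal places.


d1 = (ln(S/K) + (r - q + 0.5*sigma^2) * T) / (sigma * sqrt(T)) = 0.27844722
d2 = d1 - sigma * sqrt(T) = -0.00439549
exp(-rT) = 0.99252805; exp(-qT) = 1.00000000
P = K * exp(-rT) * N(-d2) - S_0 * exp(-qT) * N(-d1)
N(-d1) = 0.39033454; N(-d2) = 0.50175354
P = 109.2900 * 0.99252805 * 0.50175354 - 112.7600 * 1.00000000 * 0.39033454 = 10.4128

Answer: Price = 10.4128


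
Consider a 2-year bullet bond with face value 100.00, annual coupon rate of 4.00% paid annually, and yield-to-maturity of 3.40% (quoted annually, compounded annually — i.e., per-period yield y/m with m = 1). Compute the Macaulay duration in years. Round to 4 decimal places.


Answer: Macaulay duration = 1.9618 years

Derivation:
Coupon per period c = face * coupon_rate / m = 4.000000
Periods per year m = 1; per-period yield y/m = 0.034000
Number of cashflows N = 2
Cashflows (t years, CF_t, discount factor 1/(1+y/m)^(m*t), PV):
  t = 1.0000: CF_t = 4.000000, DF = 0.967118, PV = 3.868472
  t = 2.0000: CF_t = 104.000000, DF = 0.935317, PV = 97.272989
Price P = sum_t PV_t = 101.141461
Macaulay numerator sum_t t * PV_t:
  t * PV_t at t = 1.0000: 3.868472
  t * PV_t at t = 2.0000: 194.545978
Macaulay duration D = (sum_t t * PV_t) / P = 198.414450 / 101.141461 = 1.961752


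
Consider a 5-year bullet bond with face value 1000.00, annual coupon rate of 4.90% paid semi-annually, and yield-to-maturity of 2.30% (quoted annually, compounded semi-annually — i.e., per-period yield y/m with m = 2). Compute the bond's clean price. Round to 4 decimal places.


Coupon per period c = face * coupon_rate / m = 24.500000
Periods per year m = 2; per-period yield y/m = 0.011500
Number of cashflows N = 10
Cashflows (t years, CF_t, discount factor 1/(1+y/m)^(m*t), PV):
  t = 0.5000: CF_t = 24.500000, DF = 0.988631, PV = 24.221453
  t = 1.0000: CF_t = 24.500000, DF = 0.977391, PV = 23.946073
  t = 1.5000: CF_t = 24.500000, DF = 0.966279, PV = 23.673824
  t = 2.0000: CF_t = 24.500000, DF = 0.955293, PV = 23.404671
  t = 2.5000: CF_t = 24.500000, DF = 0.944432, PV = 23.138577
  t = 3.0000: CF_t = 24.500000, DF = 0.933694, PV = 22.875509
  t = 3.5000: CF_t = 24.500000, DF = 0.923079, PV = 22.615431
  t = 4.0000: CF_t = 24.500000, DF = 0.912584, PV = 22.358311
  t = 4.5000: CF_t = 24.500000, DF = 0.902209, PV = 22.104113
  t = 5.0000: CF_t = 1024.500000, DF = 0.891951, PV = 913.804078
Price P = sum_t PV_t = 1122.142041

Answer: Price = 1122.1420


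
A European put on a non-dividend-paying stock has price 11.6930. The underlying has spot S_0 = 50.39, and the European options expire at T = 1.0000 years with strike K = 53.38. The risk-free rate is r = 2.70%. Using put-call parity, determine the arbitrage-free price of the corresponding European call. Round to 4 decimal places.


Answer: Call price = 10.1250

Derivation:
Put-call parity: C - P = S_0 * exp(-qT) - K * exp(-rT).
S_0 * exp(-qT) = 50.3900 * 1.00000000 = 50.39000000
K * exp(-rT) = 53.3800 * 0.97336124 = 51.95802307
C = P + S*exp(-qT) - K*exp(-rT)
C = 11.6930 + 50.39000000 - 51.95802307 = 10.1250


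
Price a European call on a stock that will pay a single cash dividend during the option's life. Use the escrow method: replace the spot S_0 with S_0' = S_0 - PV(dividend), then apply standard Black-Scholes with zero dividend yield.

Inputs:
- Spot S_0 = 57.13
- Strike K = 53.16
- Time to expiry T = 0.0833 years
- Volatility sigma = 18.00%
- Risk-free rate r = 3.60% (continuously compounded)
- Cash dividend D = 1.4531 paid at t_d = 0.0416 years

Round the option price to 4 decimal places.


PV(D) = D * exp(-r * t_d) = 1.4531 * 0.99850352 = 1.45092547
S_0' = S_0 - PV(D) = 57.1300 - 1.45092547 = 55.67907453
d1 = (ln(S_0'/K) + (r + sigma^2/2)*T) / (sigma*sqrt(T)) = 0.97488582
d2 = d1 - sigma*sqrt(T) = 0.92293469
exp(-rT) = 0.99700569
N(d1) = 0.83519155; N(d2) = 0.82197938
C = S_0' * N(d1) - K * exp(-rT) * N(d2) = 55.67907453 * 0.83519155 - 53.1600 * 0.99700569 * 0.82197938 = 2.9371

Answer: Price = 2.9371


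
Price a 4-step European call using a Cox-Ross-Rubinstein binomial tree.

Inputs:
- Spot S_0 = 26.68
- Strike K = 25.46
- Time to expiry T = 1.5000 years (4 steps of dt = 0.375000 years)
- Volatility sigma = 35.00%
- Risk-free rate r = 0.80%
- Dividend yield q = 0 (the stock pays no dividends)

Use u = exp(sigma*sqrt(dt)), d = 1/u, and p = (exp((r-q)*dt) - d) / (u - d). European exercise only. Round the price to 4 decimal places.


dt = T/N = 0.375000
u = exp(sigma*sqrt(dt)) = 1.239032; d = 1/u = 0.807082
p = (exp((r-q)*dt) - d) / (u - d) = 0.453577
Discount per step: exp(-r*dt) = 0.997004
Stock lattice S(k, i) with i counting down-moves:
  k=0: S(0,0) = 26.6800
  k=1: S(1,0) = 33.0574; S(1,1) = 21.5329
  k=2: S(2,0) = 40.9591; S(2,1) = 26.6800; S(2,2) = 17.3788
  k=3: S(3,0) = 50.7497; S(3,1) = 33.0574; S(3,2) = 21.5329; S(3,3) = 14.0261
  k=4: S(4,0) = 62.8805; S(4,1) = 40.9591; S(4,2) = 26.6800; S(4,3) = 17.3788; S(4,4) = 11.3202
Terminal payoffs V(N, i) = max(S_T - K, 0):
  V(4,0) = 37.420471; V(4,1) = 15.499138; V(4,2) = 1.220000; V(4,3) = 0.000000; V(4,4) = 0.000000
Backward induction: V(k, i) = exp(-r*dt) * [p * V(k+1, i) + (1-p) * V(k+1, i+1)].
  V(3,0) = exp(-r*dt) * [p*37.420471 + (1-p)*15.499138] = 25.365944
  V(3,1) = exp(-r*dt) * [p*15.499138 + (1-p)*1.220000] = 7.673637
  V(3,2) = exp(-r*dt) * [p*1.220000 + (1-p)*0.000000] = 0.551707
  V(3,3) = exp(-r*dt) * [p*0.000000 + (1-p)*0.000000] = 0.000000
  V(2,0) = exp(-r*dt) * [p*25.365944 + (1-p)*7.673637] = 15.651440
  V(2,1) = exp(-r*dt) * [p*7.673637 + (1-p)*0.551707] = 3.770723
  V(2,2) = exp(-r*dt) * [p*0.551707 + (1-p)*0.000000] = 0.249492
  V(1,0) = exp(-r*dt) * [p*15.651440 + (1-p)*3.770723] = 9.132109
  V(1,1) = exp(-r*dt) * [p*3.770723 + (1-p)*0.249492] = 1.841111
  V(0,0) = exp(-r*dt) * [p*9.132109 + (1-p)*1.841111] = 5.132720

Answer: Price = V(0,0) = 5.1327


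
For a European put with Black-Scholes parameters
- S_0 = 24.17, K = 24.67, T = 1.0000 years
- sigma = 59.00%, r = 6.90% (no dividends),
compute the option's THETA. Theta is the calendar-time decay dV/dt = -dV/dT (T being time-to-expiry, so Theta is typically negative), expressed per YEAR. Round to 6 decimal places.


Answer: Theta = -1.720940

Derivation:
d1 = 0.3772445155; d2 = -0.2127554845
phi(d1) = 0.3715413017; exp(-qT) = 1.0000000000; exp(-rT) = 0.9333266801
Theta = -S*exp(-qT)*phi(d1)*sigma/(2*sqrt(T)) + r*K*exp(-rT)*N(-d2) - q*S*exp(-qT)*N(-d1)
N(-d1) = 0.3529959506; N(-d2) = 0.5842411565; sqrt(T) = 1.0000000000
Term 1 = -24.1700 * 1.0000000000 * 0.3715413017 * 0.5900 / (2 * 1.0000000000) = -2.6491452123
Term 2 = 0.0690 * 24.6700 * 0.9333266801 * 0.5842411565 = 0.9282053522
Term 3 = 0 (no dividend yield, q = 0)
Theta = -2.6491452123 + (0.9282053522) + (0.0000000000) = -1.720940


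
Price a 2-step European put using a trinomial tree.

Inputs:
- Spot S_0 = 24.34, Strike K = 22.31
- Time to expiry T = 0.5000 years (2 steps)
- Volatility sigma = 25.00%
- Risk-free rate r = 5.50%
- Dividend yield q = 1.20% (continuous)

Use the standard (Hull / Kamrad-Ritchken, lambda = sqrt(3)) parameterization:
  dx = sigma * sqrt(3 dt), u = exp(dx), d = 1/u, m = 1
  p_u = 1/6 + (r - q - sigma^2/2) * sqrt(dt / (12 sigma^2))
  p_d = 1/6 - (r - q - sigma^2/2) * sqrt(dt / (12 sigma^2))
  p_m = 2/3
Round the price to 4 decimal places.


Answer: Price = V(0,0) = 0.7239

Derivation:
dt = T/N = 0.250000; dx = sigma*sqrt(3*dt) = 0.216506
u = exp(dx) = 1.241731; d = 1/u = 0.805327
p_u = 0.173451, p_m = 0.666667, p_d = 0.159883
Discount per step: exp(-r*dt) = 0.986344
Stock lattice S(k, j) with j the centered position index:
  k=0: S(0,+0) = 24.3400
  k=1: S(1,-1) = 19.6017; S(1,+0) = 24.3400; S(1,+1) = 30.2237
  k=2: S(2,-2) = 15.7858; S(2,-1) = 19.6017; S(2,+0) = 24.3400; S(2,+1) = 30.2237; S(2,+2) = 37.5297
Terminal payoffs V(N, j) = max(K - S_T, 0):
  V(2,-2) = 6.524238; V(2,-1) = 2.708331; V(2,+0) = 0.000000; V(2,+1) = 0.000000; V(2,+2) = 0.000000
Backward induction: V(k, j) = exp(-r*dt) * [p_u * V(k+1, j+1) + p_m * V(k+1, j) + p_d * V(k+1, j-1)]
  V(1,-1) = exp(-r*dt) * [p_u*0.000000 + p_m*2.708331 + p_d*6.524238] = 2.809766
  V(1,+0) = exp(-r*dt) * [p_u*0.000000 + p_m*0.000000 + p_d*2.708331] = 0.427102
  V(1,+1) = exp(-r*dt) * [p_u*0.000000 + p_m*0.000000 + p_d*0.000000] = 0.000000
  V(0,+0) = exp(-r*dt) * [p_u*0.000000 + p_m*0.427102 + p_d*2.809766] = 0.723945


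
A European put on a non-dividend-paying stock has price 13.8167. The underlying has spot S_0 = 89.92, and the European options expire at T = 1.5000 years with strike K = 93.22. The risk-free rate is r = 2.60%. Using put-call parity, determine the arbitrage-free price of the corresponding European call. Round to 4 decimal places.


Put-call parity: C - P = S_0 * exp(-qT) - K * exp(-rT).
S_0 * exp(-qT) = 89.9200 * 1.00000000 = 89.92000000
K * exp(-rT) = 93.2200 * 0.96175071 = 89.65440111
C = P + S*exp(-qT) - K*exp(-rT)
C = 13.8167 + 89.92000000 - 89.65440111 = 14.0823

Answer: Call price = 14.0823
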